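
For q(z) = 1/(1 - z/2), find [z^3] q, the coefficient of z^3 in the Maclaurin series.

c_3 = q′′′(0)/3! = 1/8.

1/8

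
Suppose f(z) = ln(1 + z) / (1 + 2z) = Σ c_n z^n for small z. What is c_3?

16/3

Write out both Maclaurin series and multiply, keeping only the needed powers.
f(0) = 0
f′(0) = 1
f′′(0) = -5
f′′′(0) = 32
The Taylor polynomial is Σ f^(k)(0)/k! · z^k.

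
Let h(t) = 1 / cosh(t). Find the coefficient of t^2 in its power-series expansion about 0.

-1/2

Divide the numerator series by the denominator series (power-series long division).
h(0) = 1
h′(0) = 0
h′′(0) = -1
Then c_k = h^(k)(0)/k! gives each Taylor coefficient.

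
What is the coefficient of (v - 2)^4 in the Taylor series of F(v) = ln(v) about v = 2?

Apply the Taylor formula c_k = f^(k)(a)/k!.

-1/64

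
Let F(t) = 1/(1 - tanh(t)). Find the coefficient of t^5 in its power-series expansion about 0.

Substitute the inner expansion into the outer series and collect powers.

2/15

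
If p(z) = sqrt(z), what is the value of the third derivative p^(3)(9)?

The coefficient of (z - 9)^3 in the expansion is 1/3888, so p′′′(9) = 3! * (1/3888) = 1/648.

1/648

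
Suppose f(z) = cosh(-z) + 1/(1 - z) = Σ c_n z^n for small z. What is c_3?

1

Expand each term separately and add.
f(0) = 2
f′(0) = 1
f′′(0) = 3
f′′′(0) = 6
So c_3 = f′′′(0)/3! = 1.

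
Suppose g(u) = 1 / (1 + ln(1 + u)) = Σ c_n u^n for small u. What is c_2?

Use the geometric series for the reciprocal, then substitute.
[u^0] = 1;  [u^1] = -1;  [u^2] = 3/2.
So c_2 = g′′(0)/2! = 3/2.

3/2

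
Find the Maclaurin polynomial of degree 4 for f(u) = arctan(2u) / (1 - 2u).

32*u^4/3 + 16*u^3/3 + 4*u^2 + 2*u

Multiply the two series term by term and collect like powers.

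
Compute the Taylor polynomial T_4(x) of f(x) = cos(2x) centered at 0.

2*x^4/3 - 2*x^2 + 1

f(0) = 1
f′(0) = 0
f′′(0) = -4
f′′′(0) = 0
f^(4)(0) = 16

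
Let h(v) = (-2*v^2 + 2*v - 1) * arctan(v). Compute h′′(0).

Shift and add copies of the series according to the polynomial's terms.
From the series, [v^2] h = 2; multiply by 2! = 2 to get 4.

4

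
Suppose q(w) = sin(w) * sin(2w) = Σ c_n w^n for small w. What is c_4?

-5/3

Multiply the two series term by term and collect like powers.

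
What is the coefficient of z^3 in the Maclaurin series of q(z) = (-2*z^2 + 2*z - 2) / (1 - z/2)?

Distribute the polynomial across the series and collect like powers.
q(0) = -2
q′(0) = 1
q′′(0) = -3
q′′′(0) = -9/2
Then c_k = q^(k)(0)/k! gives each Taylor coefficient.

-3/4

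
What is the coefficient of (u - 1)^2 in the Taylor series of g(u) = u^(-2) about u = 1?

3

g(1) = 1
g′(1) = -2
g′′(1) = 6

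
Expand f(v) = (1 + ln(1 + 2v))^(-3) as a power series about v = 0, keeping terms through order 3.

-136*v^3 + 30*v^2 - 6*v + 1

Substitute the inner expansion into the outer series and collect powers.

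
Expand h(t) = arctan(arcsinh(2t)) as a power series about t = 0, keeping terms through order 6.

212*t^5/15 - 4*t^3 + 2*t

Let u equal the inner series; expand the outer function in u and truncate.
h(0) = 0
h′(0) = 2
h′′(0) = 0
h′′′(0) = -24
h^(4)(0) = 0
h^(5)(0) = 1696
h^(6)(0) = 0
Then c_k = h^(k)(0)/k! gives each Taylor coefficient.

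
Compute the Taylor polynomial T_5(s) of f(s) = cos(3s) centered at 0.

27*s^4/8 - 9*s^2/2 + 1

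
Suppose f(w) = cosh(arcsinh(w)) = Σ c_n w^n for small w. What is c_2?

Let u equal the inner series; expand the outer function in u and truncate.
[w^0] = 1;  [w^1] = 0;  [w^2] = 1/2.
So c_2 = f′′(0)/2! = 1/2.

1/2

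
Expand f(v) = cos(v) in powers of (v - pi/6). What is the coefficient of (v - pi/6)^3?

f(pi/6) = sqrt(3)/2
f′(pi/6) = -1/2
f′′(pi/6) = -sqrt(3)/2
f′′′(pi/6) = 1/2
So c_3 = f′′′(pi/6)/3! = 1/12.

1/12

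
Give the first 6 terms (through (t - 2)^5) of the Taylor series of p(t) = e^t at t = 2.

(t - 2)^5*e^(2)/120 + (t - 2)^4*e^(2)/24 + (t - 2)^3*e^(2)/6 + (t - 2)^2*e^(2)/2 + (t - 2)*e^(2) + e^(2)

Use the known series and substitute for the argument.
p(2) = e^(2)
p′(2) = e^(2)
p′′(2) = e^(2)
p′′′(2) = e^(2)
p^(4)(2) = e^(2)
p^(5)(2) = e^(2)
Dividing each by k! gives the coefficients c_0, ..., c_5.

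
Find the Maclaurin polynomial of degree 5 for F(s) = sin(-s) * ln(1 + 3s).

39*s^5/2 - 17*s^4/2 + 9*s^3/2 - 3*s^2

Expand each factor separately, then convolve coefficients.
F(0) = 0
F′(0) = 0
F′′(0) = -6
F′′′(0) = 27
F^(4)(0) = -204
F^(5)(0) = 2340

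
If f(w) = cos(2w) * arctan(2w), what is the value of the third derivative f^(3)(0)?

-40

Expand each factor separately, then convolve coefficients.
From the series, [w^3] f = -20/3; multiply by 3! = 6 to get -40.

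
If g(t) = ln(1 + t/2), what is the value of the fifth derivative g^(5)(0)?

3/4

Use the known series and substitute for the argument.
The coefficient of t^5 in the expansion is 1/160, so g^(5)(0) = 5! * (1/160) = 3/4.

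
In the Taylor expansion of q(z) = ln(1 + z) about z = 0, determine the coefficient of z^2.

-1/2

Differentiate repeatedly and evaluate at the center.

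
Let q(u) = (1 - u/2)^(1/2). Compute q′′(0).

The coefficient of u^2 in the expansion is -1/32, so q′′(0) = 2! * (-1/32) = -1/16.

-1/16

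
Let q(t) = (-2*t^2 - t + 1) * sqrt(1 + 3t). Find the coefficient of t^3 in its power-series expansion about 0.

-3/16

Distribute the polynomial across the series and collect like powers.
[t^0] = 1;  [t^1] = 1/2;  [t^2] = -37/8;  [t^3] = -3/16.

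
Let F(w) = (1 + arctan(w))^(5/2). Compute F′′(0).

15/4

Substitute the inner expansion into the outer series and collect powers.
The coefficient of w^2 in the expansion is 15/8, so F′′(0) = 2! * (15/8) = 15/4.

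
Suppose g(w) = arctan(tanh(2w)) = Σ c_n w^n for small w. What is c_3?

-16/3

Let u equal the inner series; expand the outer function in u and truncate.
g(0) = 0
g′(0) = 2
g′′(0) = 0
g′′′(0) = -32
So c_3 = g′′′(0)/3! = -16/3.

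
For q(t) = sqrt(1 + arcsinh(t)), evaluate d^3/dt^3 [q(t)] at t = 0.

-1/8

Let u equal the inner series; expand the outer function in u and truncate.
The coefficient of t^3 in the expansion is -1/48, so q′′′(0) = 3! * (-1/48) = -1/8.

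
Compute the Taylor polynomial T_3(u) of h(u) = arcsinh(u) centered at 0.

-u^3/6 + u

Compute the successive derivatives at the expansion point and divide by k!.
h(0) = 0
h′(0) = 1
h′′(0) = 0
h′′′(0) = -1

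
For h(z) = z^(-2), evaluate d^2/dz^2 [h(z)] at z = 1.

Compute the successive derivatives at the expansion point and divide by k!.
The coefficient of (z - 1)^2 in the expansion is 3, so h′′(1) = 2! * (3) = 6.

6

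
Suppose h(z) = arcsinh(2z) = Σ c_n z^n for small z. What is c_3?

Differentiate repeatedly and evaluate at the center.

-4/3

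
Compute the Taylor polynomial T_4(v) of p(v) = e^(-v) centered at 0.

v^4/24 - v^3/6 + v^2/2 - v + 1

p(0) = 1
p′(0) = -1
p′′(0) = 1
p′′′(0) = -1
p^(4)(0) = 1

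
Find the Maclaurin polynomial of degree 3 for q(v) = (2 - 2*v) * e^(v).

Shift and add copies of the series according to the polynomial's terms.
q(0) = 2
q′(0) = 0
q′′(0) = -2
q′′′(0) = -4

-2*v^3/3 - v^2 + 2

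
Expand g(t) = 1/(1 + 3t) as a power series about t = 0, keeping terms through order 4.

81*t^4 - 27*t^3 + 9*t^2 - 3*t + 1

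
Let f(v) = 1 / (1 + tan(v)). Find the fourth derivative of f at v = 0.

Expand as Σ (-1)^k u^k with u equal to the inner function's series.
The coefficient of v^4 in the expansion is 5/3, so f^(4)(0) = 4! * (5/3) = 40.

40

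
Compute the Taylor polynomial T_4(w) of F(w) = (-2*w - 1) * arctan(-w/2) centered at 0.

Shift and add copies of the series according to the polynomial's terms.

-w^4/12 - w^3/24 + w^2 + w/2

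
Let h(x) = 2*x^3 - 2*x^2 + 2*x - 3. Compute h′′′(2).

12

Apply the Taylor formula c_k = f^(k)(a)/k!.
The coefficient of (x - 2)^3 in the expansion is 2, so h′′′(2) = 3! * (2) = 12.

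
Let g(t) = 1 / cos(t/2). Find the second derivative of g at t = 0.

1/4

Write the quotient as an unknown series and match coefficients against numerator = denominator · series.
The coefficient of t^2 in the expansion is 1/8, so g′′(0) = 2! * (1/8) = 1/4.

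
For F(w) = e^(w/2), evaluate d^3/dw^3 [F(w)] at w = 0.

1/8

From the series, [w^3] F = 1/48; multiply by 3! = 6 to get 1/8.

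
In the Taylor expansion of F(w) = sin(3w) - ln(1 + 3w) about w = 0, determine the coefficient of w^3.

Combine the two series term by term.
F(0) = 0
F′(0) = 0
F′′(0) = 9
F′′′(0) = -81
So c_3 = F′′′(0)/3! = -27/2.

-27/2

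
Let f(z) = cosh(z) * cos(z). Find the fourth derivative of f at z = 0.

-4

Take the Cauchy product of the two expansions.
The coefficient of z^4 in the expansion is -1/6, so f^(4)(0) = 4! * (-1/6) = -4.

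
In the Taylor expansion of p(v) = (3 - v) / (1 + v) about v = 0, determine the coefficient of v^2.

4

Shift and add copies of the series according to the polynomial's terms.
So c_2 = p′′(0)/2! = 4.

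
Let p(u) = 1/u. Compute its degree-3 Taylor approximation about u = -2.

Compute the successive derivatives at the expansion point and divide by k!.

-(u + 2)^3/16 - (u + 2)^2/8 - (u + 2)/4 - 1/2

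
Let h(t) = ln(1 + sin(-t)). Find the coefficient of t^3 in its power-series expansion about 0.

-1/6

Let u equal the inner series; expand the outer function in u and truncate.
[t^0] = 0;  [t^1] = -1;  [t^2] = -1/2;  [t^3] = -1/6.
So c_3 = h′′′(0)/3! = -1/6.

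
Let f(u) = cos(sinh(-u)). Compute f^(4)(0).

Substitute the inner expansion into the outer series and collect powers.
From the series, [u^4] f = -1/8; multiply by 4! = 24 to get -3.

-3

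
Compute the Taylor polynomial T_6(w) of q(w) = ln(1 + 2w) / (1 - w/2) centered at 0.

-1967*w^6/240 + 593*w^5/120 - 35*w^4/12 + 13*w^3/6 - w^2 + 2*w

Write out both Maclaurin series and multiply, keeping only the needed powers.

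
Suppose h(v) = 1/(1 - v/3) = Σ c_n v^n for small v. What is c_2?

1/9

h(0) = 1
h′(0) = 1/3
h′′(0) = 2/9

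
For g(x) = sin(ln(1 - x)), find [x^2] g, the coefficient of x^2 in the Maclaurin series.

-1/2

Substitute the inner expansion into the outer series and collect powers.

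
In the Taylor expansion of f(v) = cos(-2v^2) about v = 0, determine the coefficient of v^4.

-2

[v^0] = 1;  [v^1] = 0;  [v^2] = 0;  [v^3] = 0;  [v^4] = -2.
So c_4 = f^(4)(0)/4! = -2.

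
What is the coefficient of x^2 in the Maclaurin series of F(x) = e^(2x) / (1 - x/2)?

Take the Cauchy product of the two expansions.
F(0) = 1
F′(0) = 5/2
F′′(0) = 13/2
So c_2 = F′′(0)/2! = 13/4.

13/4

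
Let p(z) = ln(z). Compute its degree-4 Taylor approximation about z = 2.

p(2) = ln(2)
p′(2) = 1/2
p′′(2) = -1/4
p′′′(2) = 1/4
p^(4)(2) = -3/8

-(z - 2)^4/64 + (z - 2)^3/24 - (z - 2)^2/8 + (z - 2)/2 + ln(2)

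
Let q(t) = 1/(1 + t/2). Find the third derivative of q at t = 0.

The coefficient of t^3 in the expansion is -1/8, so q′′′(0) = 3! * (-1/8) = -3/4.

-3/4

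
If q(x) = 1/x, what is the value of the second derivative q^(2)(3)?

Use the known series and substitute for the argument.
The coefficient of (x - 3)^2 in the expansion is 1/27, so q′′(3) = 2! * (1/27) = 2/27.

2/27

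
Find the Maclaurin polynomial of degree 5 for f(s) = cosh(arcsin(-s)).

Let u equal the inner series; expand the outer function in u and truncate.
f(0) = 1
f′(0) = 0
f′′(0) = 1
f′′′(0) = 0
f^(4)(0) = 5
f^(5)(0) = 0
Dividing each by k! gives the coefficients c_0, ..., c_5.

5*s^4/24 + s^2/2 + 1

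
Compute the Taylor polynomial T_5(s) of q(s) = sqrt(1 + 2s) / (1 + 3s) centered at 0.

-565*s^5/4 + 379*s^4/8 - 16*s^3 + 11*s^2/2 - 2*s + 1

Multiply the two series term by term and collect like powers.
q(0) = 1
q′(0) = -2
q′′(0) = 11
q′′′(0) = -96
q^(4)(0) = 1137
q^(5)(0) = -16950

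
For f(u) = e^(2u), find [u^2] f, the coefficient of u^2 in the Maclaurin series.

2

f(0) = 1
f′(0) = 2
f′′(0) = 4
Then c_k = f^(k)(0)/k! gives each Taylor coefficient.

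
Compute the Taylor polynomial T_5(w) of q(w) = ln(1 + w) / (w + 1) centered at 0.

137*w^5/60 - 25*w^4/12 + 11*w^3/6 - 3*w^2/2 + w

Multiply the numerator's expansion by the denominator's geometric series.
q(0) = 0
q′(0) = 1
q′′(0) = -3
q′′′(0) = 11
q^(4)(0) = -50
q^(5)(0) = 274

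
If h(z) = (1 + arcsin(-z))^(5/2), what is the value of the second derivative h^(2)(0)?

Substitute the inner expansion into the outer series and collect powers.
The coefficient of z^2 in the expansion is 15/8, so h′′(0) = 2! * (15/8) = 15/4.

15/4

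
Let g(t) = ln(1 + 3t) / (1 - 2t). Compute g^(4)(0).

90

Expand each factor separately, then convolve coefficients.
From the series, [t^4] g = 15/4; multiply by 4! = 24 to get 90.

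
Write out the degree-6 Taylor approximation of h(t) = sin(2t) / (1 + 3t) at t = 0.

Take the Cauchy product of the two expansions.
[t^0] = 0;  [t^1] = 2;  [t^2] = -6;  [t^3] = 50/3;  [t^4] = -50;  [t^5] = 2254/15;  [t^6] = -2254/5.

-2254*t^6/5 + 2254*t^5/15 - 50*t^4 + 50*t^3/3 - 6*t^2 + 2*t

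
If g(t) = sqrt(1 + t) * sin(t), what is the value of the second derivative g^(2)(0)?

1

Take the Cauchy product of the two expansions.
The coefficient of t^2 in the expansion is 1/2, so g′′(0) = 2! * (1/2) = 1.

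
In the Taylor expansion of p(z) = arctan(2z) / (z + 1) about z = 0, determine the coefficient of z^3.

Multiply the numerator's expansion by the denominator's geometric series.
p(0) = 0
p′(0) = 2
p′′(0) = -4
p′′′(0) = -4
So c_3 = p′′′(0)/3! = -2/3.

-2/3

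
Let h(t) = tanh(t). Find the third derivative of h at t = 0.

-2

Differentiate repeatedly and evaluate at the center.
The coefficient of t^3 in the expansion is -1/3, so h′′′(0) = 3! * (-1/3) = -2.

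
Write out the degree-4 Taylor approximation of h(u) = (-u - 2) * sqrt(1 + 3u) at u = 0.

Multiply each power in the prefactor through the base expansion.
h(0) = -2
h′(0) = -4
h′′(0) = 3/2
h′′′(0) = -27/2
h^(4)(0) = 891/8

297*u^4/64 - 9*u^3/4 + 3*u^2/4 - 4*u - 2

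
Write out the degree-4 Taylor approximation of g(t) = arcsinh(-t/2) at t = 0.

Apply the Taylor formula c_k = f^(k)(a)/k!.
g(0) = 0
g′(0) = -1/2
g′′(0) = 0
g′′′(0) = 1/8
g^(4)(0) = 0
Then c_k = g^(k)(0)/k! gives each Taylor coefficient.

t^3/48 - t/2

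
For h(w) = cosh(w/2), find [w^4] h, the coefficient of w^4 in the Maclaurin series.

h(0) = 1
h′(0) = 0
h′′(0) = 1/4
h′′′(0) = 0
h^(4)(0) = 1/16
So c_4 = h^(4)(0)/4! = 1/384.

1/384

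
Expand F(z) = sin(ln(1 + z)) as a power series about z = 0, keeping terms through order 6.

z^6/8 - z^5/12 + z^3/6 - z^2/2 + z

Compose series: expand the inner function first, then feed it into the outer expansion.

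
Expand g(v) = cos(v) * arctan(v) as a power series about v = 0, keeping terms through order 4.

Expand each factor separately, then convolve coefficients.
[v^0] = 0;  [v^1] = 1;  [v^2] = 0;  [v^3] = -5/6;  [v^4] = 0.

-5*v^3/6 + v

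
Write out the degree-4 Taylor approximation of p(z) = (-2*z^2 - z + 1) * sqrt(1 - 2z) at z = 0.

Shift and add copies of the series according to the polynomial's terms.
[z^0] = 1;  [z^1] = -2;  [z^2] = -3/2;  [z^3] = 2;  [z^4] = 7/8.

7*z^4/8 + 2*z^3 - 3*z^2/2 - 2*z + 1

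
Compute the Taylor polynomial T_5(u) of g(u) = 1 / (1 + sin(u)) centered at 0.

Expand as Σ (-1)^k u^k with u equal to the inner function's series.

-61*u^5/120 + 2*u^4/3 - 5*u^3/6 + u^2 - u + 1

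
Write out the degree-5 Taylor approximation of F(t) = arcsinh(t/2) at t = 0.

3*t^5/1280 - t^3/48 + t/2

Compute the successive derivatives at the expansion point and divide by k!.
F(0) = 0
F′(0) = 1/2
F′′(0) = 0
F′′′(0) = -1/8
F^(4)(0) = 0
F^(5)(0) = 9/32
Then c_k = F^(k)(0)/k! gives each Taylor coefficient.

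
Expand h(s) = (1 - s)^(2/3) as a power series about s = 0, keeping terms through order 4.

Differentiate repeatedly and evaluate at the center.

-7*s^4/243 - 4*s^3/81 - s^2/9 - 2*s/3 + 1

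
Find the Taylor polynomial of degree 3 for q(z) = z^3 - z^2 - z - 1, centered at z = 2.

q(2) = 1
q′(2) = 7
q′′(2) = 10
q′′′(2) = 6
Dividing each by k! gives the coefficients c_0, ..., c_3.

(z - 2)^3 + 5*(z - 2)^2 + 7*(z - 2) + 1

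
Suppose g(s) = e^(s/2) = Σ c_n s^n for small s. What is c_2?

1/8

g(0) = 1
g′(0) = 1/2
g′′(0) = 1/4
So c_2 = g′′(0)/2! = 1/8.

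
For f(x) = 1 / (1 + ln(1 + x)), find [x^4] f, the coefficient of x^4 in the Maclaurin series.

11/3

Write 1/(1+u) = 1 - u + u^2 - u^3 + ... and substitute the series for u.
[x^0] = 1;  [x^1] = -1;  [x^2] = 3/2;  [x^3] = -7/3;  [x^4] = 11/3.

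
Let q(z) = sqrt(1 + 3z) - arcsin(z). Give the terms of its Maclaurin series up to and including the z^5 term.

Expand each term separately and add.
[z^0] = 1;  [z^1] = 1/2;  [z^2] = -9/8;  [z^3] = 73/48;  [z^4] = -405/128;  [z^5] = 8409/1280.

8409*z^5/1280 - 405*z^4/128 + 73*z^3/48 - 9*z^2/8 + z/2 + 1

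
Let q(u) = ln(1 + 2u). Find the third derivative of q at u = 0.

Apply the Taylor formula c_k = f^(k)(a)/k!.
The coefficient of u^3 in the expansion is 8/3, so q′′′(0) = 3! * (8/3) = 16.

16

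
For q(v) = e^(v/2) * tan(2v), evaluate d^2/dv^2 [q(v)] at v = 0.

2

Expand each factor separately, then convolve coefficients.
The coefficient of v^2 in the expansion is 1, so q′′(0) = 2! * (1) = 2.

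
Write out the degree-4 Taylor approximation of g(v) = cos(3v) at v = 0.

Use the known series and substitute for the argument.
[v^0] = 1;  [v^1] = 0;  [v^2] = -9/2;  [v^3] = 0;  [v^4] = 27/8.

27*v^4/8 - 9*v^2/2 + 1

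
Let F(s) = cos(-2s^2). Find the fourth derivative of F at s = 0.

The coefficient of s^4 in the expansion is -2, so F^(4)(0) = 4! * (-2) = -48.

-48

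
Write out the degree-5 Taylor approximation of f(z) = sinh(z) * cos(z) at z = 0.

-z^5/30 - z^3/3 + z

Multiply the two series term by term and collect like powers.
f(0) = 0
f′(0) = 1
f′′(0) = 0
f′′′(0) = -2
f^(4)(0) = 0
f^(5)(0) = -4
Dividing each by k! gives the coefficients c_0, ..., c_5.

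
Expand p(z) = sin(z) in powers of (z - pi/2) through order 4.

p(pi/2) = 1
p′(pi/2) = 0
p′′(pi/2) = -1
p′′′(pi/2) = 0
p^(4)(pi/2) = 1
Then c_k = p^(k)(pi/2)/k! gives each Taylor coefficient.

(z - pi/2)^4/24 - (z - pi/2)^2/2 + 1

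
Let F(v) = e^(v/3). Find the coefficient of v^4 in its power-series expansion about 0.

[v^0] = 1;  [v^1] = 1/3;  [v^2] = 1/18;  [v^3] = 1/162;  [v^4] = 1/1944.

1/1944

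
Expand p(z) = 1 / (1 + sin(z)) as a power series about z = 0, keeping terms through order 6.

17*z^6/45 - 61*z^5/120 + 2*z^4/3 - 5*z^3/6 + z^2 - z + 1

Write 1/(1+u) = 1 - u + u^2 - u^3 + ... and substitute the series for u.
[z^0] = 1;  [z^1] = -1;  [z^2] = 1;  [z^3] = -5/6;  [z^4] = 2/3;  [z^5] = -61/120;  [z^6] = 17/45.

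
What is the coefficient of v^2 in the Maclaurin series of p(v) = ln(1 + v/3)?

Use the known series and substitute for the argument.
p(0) = 0
p′(0) = 1/3
p′′(0) = -1/9
Dividing each by k! gives the coefficients c_0, ..., c_2.

-1/18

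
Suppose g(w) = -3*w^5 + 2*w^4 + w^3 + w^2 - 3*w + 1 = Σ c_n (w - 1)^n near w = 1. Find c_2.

-14

Use the known series and substitute for the argument.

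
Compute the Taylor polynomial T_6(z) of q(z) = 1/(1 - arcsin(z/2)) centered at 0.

83*z^6/2880 + 63*z^5/1280 + z^4/12 + 7*z^3/48 + z^2/4 + z/2 + 1

Let u equal the inner series; expand the outer function in u and truncate.
q(0) = 1
q′(0) = 1/2
q′′(0) = 1/2
q′′′(0) = 7/8
q^(4)(0) = 2
q^(5)(0) = 189/32
q^(6)(0) = 83/4
Then c_k = q^(k)(0)/k! gives each Taylor coefficient.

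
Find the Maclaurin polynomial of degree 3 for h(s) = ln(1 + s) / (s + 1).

11*s^3/6 - 3*s^2/2 + s

Expand 1/(denominator) as a geometric series and multiply by the numerator's series.
h(0) = 0
h′(0) = 1
h′′(0) = -3
h′′′(0) = 11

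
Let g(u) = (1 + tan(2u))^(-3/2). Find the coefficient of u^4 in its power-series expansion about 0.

475/8

Compose series: expand the inner function first, then feed it into the outer expansion.
g(0) = 1
g′(0) = -3
g′′(0) = 15
g′′′(0) = -129
g^(4)(0) = 1425
So c_4 = g^(4)(0)/4! = 475/8.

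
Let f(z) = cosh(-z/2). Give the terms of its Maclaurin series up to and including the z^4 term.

z^4/384 + z^2/8 + 1

f(0) = 1
f′(0) = 0
f′′(0) = 1/4
f′′′(0) = 0
f^(4)(0) = 1/16
Then c_k = f^(k)(0)/k! gives each Taylor coefficient.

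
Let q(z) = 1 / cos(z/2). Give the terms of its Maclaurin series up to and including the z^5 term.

Divide the numerator series by the denominator series (power-series long division).

5*z^4/384 + z^2/8 + 1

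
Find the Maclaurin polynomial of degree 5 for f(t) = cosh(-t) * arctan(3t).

1769*t^5/40 - 15*t^3/2 + 3*t

Multiply the two series term by term and collect like powers.
f(0) = 0
f′(0) = 3
f′′(0) = 0
f′′′(0) = -45
f^(4)(0) = 0
f^(5)(0) = 5307
Then c_k = f^(k)(0)/k! gives each Taylor coefficient.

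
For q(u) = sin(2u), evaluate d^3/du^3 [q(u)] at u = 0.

-8

Use the known series and substitute for the argument.
The coefficient of u^3 in the expansion is -4/3, so q′′′(0) = 3! * (-4/3) = -8.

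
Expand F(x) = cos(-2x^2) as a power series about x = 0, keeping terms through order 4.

F(0) = 1
F′(0) = 0
F′′(0) = 0
F′′′(0) = 0
F^(4)(0) = -48

1 - 2*x^4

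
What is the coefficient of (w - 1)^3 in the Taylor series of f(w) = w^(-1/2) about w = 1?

f(1) = 1
f′(1) = -1/2
f′′(1) = 3/4
f′′′(1) = -15/8
So c_3 = f′′′(1)/3! = -5/16.

-5/16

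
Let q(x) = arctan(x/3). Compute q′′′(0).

-2/27

The coefficient of x^3 in the expansion is -1/81, so q′′′(0) = 3! * (-1/81) = -2/27.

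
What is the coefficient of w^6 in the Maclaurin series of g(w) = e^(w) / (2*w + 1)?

27949/720

Use 1/(1 - r) = Σ r^k on the denominator, then take the Cauchy product.
[w^0] = 1;  [w^1] = -1;  [w^2] = 5/2;  [w^3] = -29/6;  [w^4] = 233/24;  [w^5] = -2329/120;  [w^6] = 27949/720.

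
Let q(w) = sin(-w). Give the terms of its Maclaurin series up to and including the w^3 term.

Apply the Taylor formula c_k = f^(k)(a)/k!.
q(0) = 0
q′(0) = -1
q′′(0) = 0
q′′′(0) = 1
Then c_k = q^(k)(0)/k! gives each Taylor coefficient.

w^3/6 - w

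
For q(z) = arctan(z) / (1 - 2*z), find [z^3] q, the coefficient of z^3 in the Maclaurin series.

Multiply the numerator's expansion by the denominator's geometric series.
q(0) = 0
q′(0) = 1
q′′(0) = 4
q′′′(0) = 22

11/3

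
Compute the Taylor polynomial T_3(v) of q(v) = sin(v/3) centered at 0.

Apply the Taylor formula c_k = f^(k)(a)/k!.
[v^0] = 0;  [v^1] = 1/3;  [v^2] = 0;  [v^3] = -1/162.

-v^3/162 + v/3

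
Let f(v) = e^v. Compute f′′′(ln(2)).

Compute the successive derivatives at the expansion point and divide by k!.
The coefficient of (v - ln(2))^3 in the expansion is 1/3, so f′′′(ln(2)) = 3! * (1/3) = 2.

2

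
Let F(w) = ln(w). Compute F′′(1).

The coefficient of (w - 1)^2 in the expansion is -1/2, so F′′(1) = 2! * (-1/2) = -1.

-1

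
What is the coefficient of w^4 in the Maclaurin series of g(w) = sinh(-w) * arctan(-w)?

-1/6

Expand each factor separately, then convolve coefficients.
[w^0] = 0;  [w^1] = 0;  [w^2] = 1;  [w^3] = 0;  [w^4] = -1/6.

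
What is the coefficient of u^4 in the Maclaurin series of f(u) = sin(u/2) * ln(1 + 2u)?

31/24

Take the Cauchy product of the two expansions.
So c_4 = f^(4)(0)/4! = 31/24.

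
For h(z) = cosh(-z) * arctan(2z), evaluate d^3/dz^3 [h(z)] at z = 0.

-10

Multiply the two series term by term and collect like powers.
The coefficient of z^3 in the expansion is -5/3, so h′′′(0) = 3! * (-5/3) = -10.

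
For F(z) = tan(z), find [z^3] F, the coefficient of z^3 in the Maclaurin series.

1/3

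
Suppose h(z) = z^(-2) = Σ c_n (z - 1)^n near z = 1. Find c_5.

Differentiate repeatedly and evaluate at the center.

-6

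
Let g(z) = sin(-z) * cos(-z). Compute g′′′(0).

Write out both Maclaurin series and multiply, keeping only the needed powers.
From the series, [z^3] g = 2/3; multiply by 3! = 6 to get 4.

4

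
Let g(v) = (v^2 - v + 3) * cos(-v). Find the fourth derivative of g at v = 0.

-9

Shift and add copies of the series according to the polynomial's terms.
From the series, [v^4] g = -3/8; multiply by 4! = 24 to get -9.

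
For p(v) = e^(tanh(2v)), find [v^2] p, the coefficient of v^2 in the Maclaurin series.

2

Let u equal the inner series; expand the outer function in u and truncate.
p(0) = 1
p′(0) = 2
p′′(0) = 4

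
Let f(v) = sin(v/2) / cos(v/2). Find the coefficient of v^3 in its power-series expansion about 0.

Invert the denominator's series and multiply.
f(0) = 0
f′(0) = 1/2
f′′(0) = 0
f′′′(0) = 1/4
The Taylor polynomial is Σ f^(k)(0)/k! · v^k.

1/24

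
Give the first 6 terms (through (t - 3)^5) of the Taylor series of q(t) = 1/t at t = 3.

q(3) = 1/3
q′(3) = -1/9
q′′(3) = 2/27
q′′′(3) = -2/27
q^(4)(3) = 8/81
q^(5)(3) = -40/243

-(t - 3)^5/729 + (t - 3)^4/243 - (t - 3)^3/81 + (t - 3)^2/27 - (t - 3)/9 + 1/3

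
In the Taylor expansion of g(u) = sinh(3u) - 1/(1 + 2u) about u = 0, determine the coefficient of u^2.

Expand each term separately and add.
[u^0] = -1;  [u^1] = 5;  [u^2] = -4.

-4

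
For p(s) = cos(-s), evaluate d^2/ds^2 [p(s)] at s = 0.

-1

From the series, [s^2] p = -1/2; multiply by 2! = 2 to get -1.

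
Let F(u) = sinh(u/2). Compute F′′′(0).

1/8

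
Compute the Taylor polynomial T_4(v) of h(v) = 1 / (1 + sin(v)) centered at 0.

Use the geometric series for the reciprocal, then substitute.
h(0) = 1
h′(0) = -1
h′′(0) = 2
h′′′(0) = -5
h^(4)(0) = 16

2*v^4/3 - 5*v^3/6 + v^2 - v + 1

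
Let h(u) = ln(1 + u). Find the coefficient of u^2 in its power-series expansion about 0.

-1/2

[u^0] = 0;  [u^1] = 1;  [u^2] = -1/2.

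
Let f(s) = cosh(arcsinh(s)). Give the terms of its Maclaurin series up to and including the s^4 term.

-s^4/8 + s^2/2 + 1

Plug the Maclaurin series of the inner function into that of the outer and collect terms.
f(0) = 1
f′(0) = 0
f′′(0) = 1
f′′′(0) = 0
f^(4)(0) = -3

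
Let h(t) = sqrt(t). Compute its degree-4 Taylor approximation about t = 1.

h(1) = 1
h′(1) = 1/2
h′′(1) = -1/4
h′′′(1) = 3/8
h^(4)(1) = -15/16
Dividing each by k! gives the coefficients c_0, ..., c_4.

-5*(t - 1)^4/128 + (t - 1)^3/16 - (t - 1)^2/8 + (t - 1)/2 + 1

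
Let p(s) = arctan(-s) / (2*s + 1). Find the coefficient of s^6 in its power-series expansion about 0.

446/15

Expand 1/(denominator) as a geometric series and multiply by the numerator's series.
p(0) = 0
p′(0) = -1
p′′(0) = 4
p′′′(0) = -22
p^(4)(0) = 176
p^(5)(0) = -1784
p^(6)(0) = 21408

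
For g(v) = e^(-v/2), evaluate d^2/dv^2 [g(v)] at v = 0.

1/4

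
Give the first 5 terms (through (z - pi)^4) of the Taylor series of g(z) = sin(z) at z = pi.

(z - pi)^3/6 - (z - pi)

g(pi) = 0
g′(pi) = -1
g′′(pi) = 0
g′′′(pi) = 1
g^(4)(pi) = 0
Dividing each by k! gives the coefficients c_0, ..., c_4.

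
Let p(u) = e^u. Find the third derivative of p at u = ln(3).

From the series, [(u - ln(3))^3] p = 1/2; multiply by 3! = 6 to get 3.

3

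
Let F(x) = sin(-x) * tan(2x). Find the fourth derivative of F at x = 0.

-56

Write out both Maclaurin series and multiply, keeping only the needed powers.
From the series, [x^4] F = -7/3; multiply by 4! = 24 to get -56.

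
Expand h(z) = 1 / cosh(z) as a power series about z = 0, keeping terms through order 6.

Divide the numerator series by the denominator series (power-series long division).
[z^0] = 1;  [z^1] = 0;  [z^2] = -1/2;  [z^3] = 0;  [z^4] = 5/24;  [z^5] = 0;  [z^6] = -61/720.

-61*z^6/720 + 5*z^4/24 - z^2/2 + 1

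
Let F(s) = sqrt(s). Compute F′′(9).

Apply the Taylor formula c_k = f^(k)(a)/k!.
The coefficient of (s - 9)^2 in the expansion is -1/216, so F′′(9) = 2! * (-1/216) = -1/108.

-1/108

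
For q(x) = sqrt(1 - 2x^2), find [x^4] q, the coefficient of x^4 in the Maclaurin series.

-1/2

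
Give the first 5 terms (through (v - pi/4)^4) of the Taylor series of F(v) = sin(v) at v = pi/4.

F(pi/4) = sqrt(2)/2
F′(pi/4) = sqrt(2)/2
F′′(pi/4) = -sqrt(2)/2
F′′′(pi/4) = -sqrt(2)/2
F^(4)(pi/4) = sqrt(2)/2

sqrt(2)*(v - pi/4)^4/48 - sqrt(2)*(v - pi/4)^3/12 - sqrt(2)*(v - pi/4)^2/4 + sqrt(2)*(v - pi/4)/2 + sqrt(2)/2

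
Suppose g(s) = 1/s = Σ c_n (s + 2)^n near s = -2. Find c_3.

[(s + 2)^0] = -1/2;  [(s + 2)^1] = -1/4;  [(s + 2)^2] = -1/8;  [(s + 2)^3] = -1/16.
So c_3 = g′′′(-2)/3! = -1/16.

-1/16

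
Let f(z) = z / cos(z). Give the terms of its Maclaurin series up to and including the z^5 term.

5*z^5/24 + z^3/2 + z

Divide the numerator series by the denominator series (power-series long division).
[z^0] = 0;  [z^1] = 1;  [z^2] = 0;  [z^3] = 1/2;  [z^4] = 0;  [z^5] = 5/24.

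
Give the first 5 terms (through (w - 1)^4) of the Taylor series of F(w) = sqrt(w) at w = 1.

-5*(w - 1)^4/128 + (w - 1)^3/16 - (w - 1)^2/8 + (w - 1)/2 + 1

[(w - 1)^0] = 1;  [(w - 1)^1] = 1/2;  [(w - 1)^2] = -1/8;  [(w - 1)^3] = 1/16;  [(w - 1)^4] = -5/128.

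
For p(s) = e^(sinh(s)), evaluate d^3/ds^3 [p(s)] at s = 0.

2

Plug the Maclaurin series of the inner function into that of the outer and collect terms.
From the series, [s^3] p = 1/3; multiply by 3! = 6 to get 2.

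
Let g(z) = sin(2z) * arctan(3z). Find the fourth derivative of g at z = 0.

-528

Write out both Maclaurin series and multiply, keeping only the needed powers.
The coefficient of z^4 in the expansion is -22, so g^(4)(0) = 4! * (-22) = -528.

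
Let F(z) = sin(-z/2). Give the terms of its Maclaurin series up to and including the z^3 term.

z^3/48 - z/2

Differentiate repeatedly and evaluate at the center.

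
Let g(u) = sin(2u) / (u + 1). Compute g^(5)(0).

Expand 1/(denominator) as a geometric series and multiply by the numerator's series.
From the series, [u^5] g = 14/15; multiply by 5! = 120 to get 112.

112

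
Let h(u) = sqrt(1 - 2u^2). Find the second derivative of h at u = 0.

From the series, [u^2] h = -1; multiply by 2! = 2 to get -2.

-2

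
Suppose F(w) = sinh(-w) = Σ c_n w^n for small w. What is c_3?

-1/6

F(0) = 0
F′(0) = -1
F′′(0) = 0
F′′′(0) = -1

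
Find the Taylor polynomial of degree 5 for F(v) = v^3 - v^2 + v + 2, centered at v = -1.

F(-1) = -1
F′(-1) = 6
F′′(-1) = -8
F′′′(-1) = 6
F^(4)(-1) = 0
F^(5)(-1) = 0
Then c_k = F^(k)(-1)/k! gives each Taylor coefficient.

(v + 1)^3 - 4*(v + 1)^2 + 6*(v + 1) - 1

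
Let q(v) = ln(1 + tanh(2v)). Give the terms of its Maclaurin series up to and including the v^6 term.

-64*v^6/45 + 4*v^4/3 - 2*v^2 + 2*v

Plug the Maclaurin series of the inner function into that of the outer and collect terms.
[v^0] = 0;  [v^1] = 2;  [v^2] = -2;  [v^3] = 0;  [v^4] = 4/3;  [v^5] = 0;  [v^6] = -64/45.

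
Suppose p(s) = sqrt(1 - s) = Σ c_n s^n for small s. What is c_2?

Differentiate repeatedly and evaluate at the center.
[s^0] = 1;  [s^1] = -1/2;  [s^2] = -1/8.

-1/8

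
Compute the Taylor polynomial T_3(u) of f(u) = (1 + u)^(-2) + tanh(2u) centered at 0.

Combine the two series term by term.
f(0) = 1
f′(0) = 0
f′′(0) = 6
f′′′(0) = -40
Dividing each by k! gives the coefficients c_0, ..., c_3.

-20*u^3/3 + 3*u^2 + 1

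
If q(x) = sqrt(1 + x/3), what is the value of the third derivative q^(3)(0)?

1/72

From the series, [x^3] q = 1/432; multiply by 3! = 6 to get 1/72.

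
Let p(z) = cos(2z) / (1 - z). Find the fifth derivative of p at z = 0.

-40

Expand each factor separately, then convolve coefficients.
From the series, [z^5] p = -1/3; multiply by 5! = 120 to get -40.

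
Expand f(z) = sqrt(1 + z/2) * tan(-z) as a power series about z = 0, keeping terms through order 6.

-1507*z^6/40960 - 3701*z^5/30720 - 35*z^4/384 - 29*z^3/96 - z^2/4 - z

Multiply the two series term by term and collect like powers.
[z^0] = 0;  [z^1] = -1;  [z^2] = -1/4;  [z^3] = -29/96;  [z^4] = -35/384;  [z^5] = -3701/30720;  [z^6] = -1507/40960.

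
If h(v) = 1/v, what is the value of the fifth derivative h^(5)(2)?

The coefficient of (v - 2)^5 in the expansion is -1/64, so h^(5)(2) = 5! * (-1/64) = -15/8.

-15/8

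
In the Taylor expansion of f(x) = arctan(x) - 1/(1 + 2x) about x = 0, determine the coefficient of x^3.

Expand each term separately and add.
f(0) = -1
f′(0) = 3
f′′(0) = -8
f′′′(0) = 46

23/3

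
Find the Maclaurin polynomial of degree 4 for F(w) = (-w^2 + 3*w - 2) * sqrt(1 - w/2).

13*w^4/1024 + 11*w^3/64 - 27*w^2/16 + 7*w/2 - 2

Multiply each power in the prefactor through the base expansion.
[w^0] = -2;  [w^1] = 7/2;  [w^2] = -27/16;  [w^3] = 11/64;  [w^4] = 13/1024.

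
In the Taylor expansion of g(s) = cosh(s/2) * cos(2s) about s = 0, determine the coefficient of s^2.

Multiply the two series term by term and collect like powers.
[s^0] = 1;  [s^1] = 0;  [s^2] = -15/8.
So c_2 = g′′(0)/2! = -15/8.

-15/8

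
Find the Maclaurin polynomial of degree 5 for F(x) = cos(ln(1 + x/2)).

Compose series: expand the inner function first, then feed it into the outer expansion.
F(0) = 1
F′(0) = 0
F′′(0) = -1/4
F′′′(0) = 3/8
F^(4)(0) = -5/8
F^(5)(0) = 5/4

x^5/96 - 5*x^4/192 + x^3/16 - x^2/8 + 1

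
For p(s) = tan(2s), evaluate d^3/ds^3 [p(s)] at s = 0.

The coefficient of s^3 in the expansion is 8/3, so p′′′(0) = 3! * (8/3) = 16.

16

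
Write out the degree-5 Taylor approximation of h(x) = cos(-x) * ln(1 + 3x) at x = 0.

Multiply the two series term by term and collect like powers.
[x^0] = 0;  [x^1] = 3;  [x^2] = -9/2;  [x^3] = 15/2;  [x^4] = -18;  [x^5] = 1769/40.

1769*x^5/40 - 18*x^4 + 15*x^3/2 - 9*x^2/2 + 3*x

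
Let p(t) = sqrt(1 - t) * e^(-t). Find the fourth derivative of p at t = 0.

33/16

Expand each factor separately, then convolve coefficients.
The coefficient of t^4 in the expansion is 11/128, so p^(4)(0) = 4! * (11/128) = 33/16.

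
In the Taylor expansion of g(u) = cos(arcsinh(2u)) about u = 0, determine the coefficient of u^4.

Let u equal the inner series; expand the outer function in u and truncate.
g(0) = 1
g′(0) = 0
g′′(0) = -4
g′′′(0) = 0
g^(4)(0) = 80
Then c_k = g^(k)(0)/k! gives each Taylor coefficient.

10/3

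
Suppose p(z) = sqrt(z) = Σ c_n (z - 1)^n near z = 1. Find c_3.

p(1) = 1
p′(1) = 1/2
p′′(1) = -1/4
p′′′(1) = 3/8
Then c_k = p^(k)(1)/k! gives each Taylor coefficient.

1/16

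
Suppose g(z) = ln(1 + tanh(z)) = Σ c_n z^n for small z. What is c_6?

-1/45

Compose series: expand the inner function first, then feed it into the outer expansion.
g(0) = 0
g′(0) = 1
g′′(0) = -1
g′′′(0) = 0
g^(4)(0) = 2
g^(5)(0) = 0
g^(6)(0) = -16
So c_6 = g^(6)(0)/6! = -1/45.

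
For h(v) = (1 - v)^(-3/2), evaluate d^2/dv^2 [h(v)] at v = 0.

From the series, [v^2] h = 15/8; multiply by 2! = 2 to get 15/4.

15/4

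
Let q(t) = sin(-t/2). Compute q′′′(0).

1/8

From the series, [t^3] q = 1/48; multiply by 3! = 6 to get 1/8.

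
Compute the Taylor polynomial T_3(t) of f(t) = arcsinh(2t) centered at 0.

-4*t^3/3 + 2*t

f(0) = 0
f′(0) = 2
f′′(0) = 0
f′′′(0) = -8
Then c_k = f^(k)(0)/k! gives each Taylor coefficient.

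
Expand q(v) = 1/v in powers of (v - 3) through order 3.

-(v - 3)^3/81 + (v - 3)^2/27 - (v - 3)/9 + 1/3

Use the known series and substitute for the argument.
q(3) = 1/3
q′(3) = -1/9
q′′(3) = 2/27
q′′′(3) = -2/27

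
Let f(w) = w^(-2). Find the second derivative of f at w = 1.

6

Differentiate repeatedly and evaluate at the center.
The coefficient of (w - 1)^2 in the expansion is 3, so f′′(1) = 2! * (3) = 6.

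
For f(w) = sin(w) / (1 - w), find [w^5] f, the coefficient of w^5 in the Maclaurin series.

101/120

Write out both Maclaurin series and multiply, keeping only the needed powers.
f(0) = 0
f′(0) = 1
f′′(0) = 2
f′′′(0) = 5
f^(4)(0) = 20
f^(5)(0) = 101
Then c_k = f^(k)(0)/k! gives each Taylor coefficient.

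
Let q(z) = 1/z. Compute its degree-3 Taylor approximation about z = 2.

-(z - 2)^3/16 + (z - 2)^2/8 - (z - 2)/4 + 1/2

q(2) = 1/2
q′(2) = -1/4
q′′(2) = 1/4
q′′′(2) = -3/8
Then c_k = q^(k)(2)/k! gives each Taylor coefficient.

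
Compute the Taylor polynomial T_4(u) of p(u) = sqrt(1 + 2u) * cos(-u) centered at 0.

-u^4/3 - u^2 + u + 1

Write out both Maclaurin series and multiply, keeping only the needed powers.
p(0) = 1
p′(0) = 1
p′′(0) = -2
p′′′(0) = 0
p^(4)(0) = -8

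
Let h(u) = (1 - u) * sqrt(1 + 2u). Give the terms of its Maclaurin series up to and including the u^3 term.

Shift and add copies of the series according to the polynomial's terms.
[u^0] = 1;  [u^1] = 0;  [u^2] = -3/2;  [u^3] = 1.

u^3 - 3*u^2/2 + 1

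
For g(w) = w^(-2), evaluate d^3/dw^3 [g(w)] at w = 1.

-24

The coefficient of (w - 1)^3 in the expansion is -4, so g′′′(1) = 3! * (-4) = -24.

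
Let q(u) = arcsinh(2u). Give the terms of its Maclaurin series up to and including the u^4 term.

-4*u^3/3 + 2*u

Use the known series and substitute for the argument.
q(0) = 0
q′(0) = 2
q′′(0) = 0
q′′′(0) = -8
q^(4)(0) = 0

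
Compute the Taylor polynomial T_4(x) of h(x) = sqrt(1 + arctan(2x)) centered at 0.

Plug the Maclaurin series of the inner function into that of the outer and collect terms.
[x^0] = 1;  [x^1] = 1;  [x^2] = -1/2;  [x^3] = -5/6;  [x^4] = 17/24.

17*x^4/24 - 5*x^3/6 - x^2/2 + x + 1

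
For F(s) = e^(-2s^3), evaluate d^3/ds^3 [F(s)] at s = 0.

-12

The coefficient of s^3 in the expansion is -2, so F′′′(0) = 3! * (-2) = -12.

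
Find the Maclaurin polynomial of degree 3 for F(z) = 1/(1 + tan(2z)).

Substitute the inner expansion into the outer series and collect powers.
F(0) = 1
F′(0) = -2
F′′(0) = 8
F′′′(0) = -64
Then c_k = F^(k)(0)/k! gives each Taylor coefficient.

-32*z^3/3 + 4*z^2 - 2*z + 1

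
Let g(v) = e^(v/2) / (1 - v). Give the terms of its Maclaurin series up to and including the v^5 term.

Multiply the two series term by term and collect like powers.
[v^0] = 1;  [v^1] = 3/2;  [v^2] = 13/8;  [v^3] = 79/48;  [v^4] = 211/128;  [v^5] = 6331/3840.

6331*v^5/3840 + 211*v^4/128 + 79*v^3/48 + 13*v^2/8 + 3*v/2 + 1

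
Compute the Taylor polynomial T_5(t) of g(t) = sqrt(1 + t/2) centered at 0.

7*t^5/8192 - 5*t^4/2048 + t^3/128 - t^2/32 + t/4 + 1

Apply the Taylor formula c_k = f^(k)(a)/k!.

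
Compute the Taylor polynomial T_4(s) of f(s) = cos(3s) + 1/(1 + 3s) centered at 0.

675*s^4/8 - 27*s^3 + 9*s^2/2 - 3*s + 2

Combine the two series term by term.
[s^0] = 2;  [s^1] = -3;  [s^2] = 9/2;  [s^3] = -27;  [s^4] = 675/8.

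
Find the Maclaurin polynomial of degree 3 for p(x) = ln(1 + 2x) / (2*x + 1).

44*x^3/3 - 6*x^2 + 2*x

Expand 1/(denominator) as a geometric series and multiply by the numerator's series.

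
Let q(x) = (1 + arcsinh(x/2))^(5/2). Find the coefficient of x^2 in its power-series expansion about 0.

Let u equal the inner series; expand the outer function in u and truncate.
q(0) = 1
q′(0) = 5/4
q′′(0) = 15/16
So c_2 = q′′(0)/2! = 15/32.

15/32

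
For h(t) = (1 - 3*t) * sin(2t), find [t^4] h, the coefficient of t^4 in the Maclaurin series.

Multiply each power in the prefactor through the base expansion.
h(0) = 0
h′(0) = 2
h′′(0) = -12
h′′′(0) = -8
h^(4)(0) = 96

4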